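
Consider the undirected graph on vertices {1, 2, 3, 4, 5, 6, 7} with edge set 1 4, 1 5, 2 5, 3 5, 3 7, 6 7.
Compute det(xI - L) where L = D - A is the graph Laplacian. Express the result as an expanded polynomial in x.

x^7 - 12x^6 + 54x^5 - 114x^4 + 115x^3 - 50x^2 + 7x

Reading degrees in the order [1, 2, 3, 4, 5, 6, 7] gives [2, 1, 2, 1, 3, 1, 2]; set D = diag(2, 1, 2, 1, 3, 1, 2) and form L = D - A. L has integer entries, so p(x) = det(xI - L) has integer coefficients. Expanding the determinant yields x^7 - 12x^6 + 54x^5 - 114x^4 + 115x^3 - 50x^2 + 7x. The coefficient of x^6 equals -trace(L) = -12, matching the sum of degrees. The largest eigenvalue, 4.3342, is at most the vertex count 7. By the matrix-tree theorem the graph has (1/7) * product of the nonzero eigenvalues = 1 spanning tree.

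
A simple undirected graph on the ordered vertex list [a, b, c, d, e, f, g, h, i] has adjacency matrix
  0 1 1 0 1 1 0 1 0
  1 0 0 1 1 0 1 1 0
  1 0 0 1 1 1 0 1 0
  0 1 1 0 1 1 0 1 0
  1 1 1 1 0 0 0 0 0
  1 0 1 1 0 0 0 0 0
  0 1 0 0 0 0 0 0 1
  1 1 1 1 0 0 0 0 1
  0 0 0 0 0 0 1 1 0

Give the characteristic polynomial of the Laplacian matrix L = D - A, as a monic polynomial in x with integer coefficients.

With the vertex order [a, b, c, d, e, f, g, h, i], the degrees are [5, 5, 5, 5, 4, 3, 2, 5, 2], giving D = diag(5, 5, 5, 5, 4, 3, 2, 5, 2) and L = D - A. L has integer entries, so p(x) = det(xI - L) has integer coefficients. Expanding the determinant yields x^9 - 36x^8 + 551x^7 - 4666x^6 + 23796x^5 - 74338x^4 + 137543x^3 - 135590x^2 + 52875x. The constant term is 0 because L is singular (the all-ones vector lies in its kernel). By the matrix-tree theorem the graph has (1/9) * product of the nonzero eigenvalues = 5875 spanning trees. The eigenvalues sum to 36, which equals trace(L) = 2|E|.

x^9 - 36x^8 + 551x^7 - 4666x^6 + 23796x^5 - 74338x^4 + 137543x^3 - 135590x^2 + 52875x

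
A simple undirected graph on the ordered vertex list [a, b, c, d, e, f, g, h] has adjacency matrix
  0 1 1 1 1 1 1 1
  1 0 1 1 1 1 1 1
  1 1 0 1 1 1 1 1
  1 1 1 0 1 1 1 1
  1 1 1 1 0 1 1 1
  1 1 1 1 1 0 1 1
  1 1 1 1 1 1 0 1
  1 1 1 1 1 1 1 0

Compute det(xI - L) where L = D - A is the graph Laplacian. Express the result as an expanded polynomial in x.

x^8 - 56x^7 + 1344x^6 - 17920x^5 + 143360x^4 - 688128x^3 + 1835008x^2 - 2097152x

With the vertex order [a, b, c, d, e, f, g, h], the degrees are [7, 7, 7, 7, 7, 7, 7, 7], giving D = diag(7, 7, 7, 7, 7, 7, 7, 7) and L = D - A. The eigenvalues of L are [0, 8, 8, 8, 8, 8, 8, 8]; the characteristic polynomial is the product of (x - lambda_i), which multiplies out to x^8 - 56x^7 + 1344x^6 - 17920x^5 + 143360x^4 - 688128x^3 + 1835008x^2 - 2097152x. Since p(0) = det(-L) = 0, x divides p(x). There is one zero in the spectrum, matching the 1 component. By the matrix-tree theorem the graph has (1/8) * product of the nonzero eigenvalues = 262144 spanning trees.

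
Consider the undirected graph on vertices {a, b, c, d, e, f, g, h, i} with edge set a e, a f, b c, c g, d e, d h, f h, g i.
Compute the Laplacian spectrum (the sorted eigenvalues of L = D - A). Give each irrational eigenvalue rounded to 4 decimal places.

[0, 0, 0.5858, 1.3820, 1.3820, 2, 3.4142, 3.6180, 3.6180]

Each diagonal entry of L is the vertex degree and each off-diagonal entry is -1 where an edge is present, 0 otherwise; in the order [a, b, c, d, e, f, g, h, i] the diagonal is [2, 1, 2, 2, 2, 2, 2, 2, 1]. The multiplicity of 0 as a Laplacian eigenvalue equals the number of connected components. The 2 zero eigenvalues correspond to the 2 connected components. There are 2 zeros in the spectrum, matching the 2 components.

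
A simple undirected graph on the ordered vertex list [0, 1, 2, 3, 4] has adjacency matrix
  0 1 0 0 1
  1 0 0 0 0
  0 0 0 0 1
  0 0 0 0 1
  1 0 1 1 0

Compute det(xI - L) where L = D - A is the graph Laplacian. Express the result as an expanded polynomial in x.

x^5 - 8x^4 + 20x^3 - 18x^2 + 5x

With the vertex order [0, 1, 2, 3, 4], the degrees are [2, 1, 1, 1, 3], giving D = diag(2, 1, 1, 1, 3) and L = D - A. Computing det(xI - L) by cofactor expansion (or equivalently via sum-over-permutations) gives x^5 - 8x^4 + 20x^3 - 18x^2 + 5x. The coefficient of x^4 equals -trace(L) = -8, matching the sum of degrees. There is one zero in the spectrum, matching the 1 component. The eigenvalues sum to 8, which equals trace(L) = 2|E|.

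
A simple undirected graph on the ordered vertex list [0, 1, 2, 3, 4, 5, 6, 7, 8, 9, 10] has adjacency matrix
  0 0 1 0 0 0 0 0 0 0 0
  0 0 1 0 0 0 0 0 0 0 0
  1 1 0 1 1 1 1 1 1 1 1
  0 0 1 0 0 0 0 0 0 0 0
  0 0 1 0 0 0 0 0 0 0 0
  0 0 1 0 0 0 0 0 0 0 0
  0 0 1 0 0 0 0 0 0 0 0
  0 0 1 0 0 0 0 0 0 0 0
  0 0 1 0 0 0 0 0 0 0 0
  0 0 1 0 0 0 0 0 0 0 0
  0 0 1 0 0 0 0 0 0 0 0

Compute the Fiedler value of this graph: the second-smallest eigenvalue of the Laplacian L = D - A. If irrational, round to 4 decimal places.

Reading degrees in the order [0, 1, 2, 3, 4, 5, 6, 7, 8, 9, 10] gives [1, 1, 10, 1, 1, 1, 1, 1, 1, 1, 1]; set D = diag(1, 1, 10, 1, 1, 1, 1, 1, 1, 1, 1) and form L = D - A. The smallest Laplacian eigenvalue is always 0. The next one, lambda_2 = 1, measures how hard the graph is to disconnect: larger values mean better connectivity. By the matrix-tree theorem the graph has (1/11) * product of the nonzero eigenvalues = 1 spanning tree.

1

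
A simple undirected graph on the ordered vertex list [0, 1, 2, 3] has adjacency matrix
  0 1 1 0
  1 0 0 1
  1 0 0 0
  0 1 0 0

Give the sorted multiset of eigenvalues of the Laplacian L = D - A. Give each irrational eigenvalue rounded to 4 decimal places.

[0, 0.5858, 2, 3.4142]

Reading degrees in the order [0, 1, 2, 3] gives [2, 2, 1, 1]; set D = diag(2, 2, 1, 1) and form L = D - A. L is symmetric positive semidefinite, so every eigenvalue is real and nonnegative. The single zero eigenvalue shows the graph is connected. There is one zero in the spectrum, matching the 1 component.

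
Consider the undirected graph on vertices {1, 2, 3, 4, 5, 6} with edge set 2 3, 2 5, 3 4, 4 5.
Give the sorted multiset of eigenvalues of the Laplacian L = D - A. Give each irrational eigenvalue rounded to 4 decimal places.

Reading degrees in the order [1, 2, 3, 4, 5, 6] gives [0, 2, 2, 2, 2, 0]; set D = diag(0, 2, 2, 2, 2, 0) and form L = D - A. The multiplicity of 0 as a Laplacian eigenvalue equals the number of connected components. The 3 zero eigenvalues correspond to the 3 connected components. There are 3 zeros in the spectrum, matching the 3 components.

[0, 0, 0, 2, 2, 4]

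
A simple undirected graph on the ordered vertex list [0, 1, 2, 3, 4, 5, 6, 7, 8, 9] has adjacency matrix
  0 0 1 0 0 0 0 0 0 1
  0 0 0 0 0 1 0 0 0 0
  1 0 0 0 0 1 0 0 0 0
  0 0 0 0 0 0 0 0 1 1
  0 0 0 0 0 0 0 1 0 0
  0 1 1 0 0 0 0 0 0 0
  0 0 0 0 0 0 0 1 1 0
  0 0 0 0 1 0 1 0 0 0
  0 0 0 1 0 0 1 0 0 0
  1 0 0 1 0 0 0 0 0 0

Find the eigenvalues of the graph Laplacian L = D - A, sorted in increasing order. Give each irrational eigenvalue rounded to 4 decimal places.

[0, 0.0979, 0.3820, 0.8244, 1.3820, 2, 2.6180, 3.1756, 3.6180, 3.9021]

Each diagonal entry of L is the vertex degree and each off-diagonal entry is -1 where an edge is present, 0 otherwise; in the order [0, 1, 2, 3, 4, 5, 6, 7, 8, 9] the diagonal is [2, 1, 2, 2, 1, 2, 2, 2, 2, 2]. The multiplicity of 0 as a Laplacian eigenvalue equals the number of connected components. By the matrix-tree theorem the graph has (1/10) * product of the nonzero eigenvalues = 1 spanning tree. The eigenvalues sum to 18, which equals trace(L) = 2|E|.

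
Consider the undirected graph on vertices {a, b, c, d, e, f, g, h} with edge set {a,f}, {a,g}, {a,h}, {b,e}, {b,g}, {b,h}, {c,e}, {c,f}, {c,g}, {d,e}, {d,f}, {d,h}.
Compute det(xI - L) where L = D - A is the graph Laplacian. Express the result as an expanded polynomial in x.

x^8 - 24x^7 + 240x^6 - 1296x^5 + 4080x^4 - 7488x^3 + 7424x^2 - 3072x

With the vertex order [a, b, c, d, e, f, g, h], the degrees are [3, 3, 3, 3, 3, 3, 3, 3], giving D = diag(3, 3, 3, 3, 3, 3, 3, 3) and L = D - A. Computing det(xI - L) by cofactor expansion (or equivalently via sum-over-permutations) gives x^8 - 24x^7 + 240x^6 - 1296x^5 + 4080x^4 - 7488x^3 + 7424x^2 - 3072x. The constant term is 0 because L is singular (the all-ones vector lies in its kernel).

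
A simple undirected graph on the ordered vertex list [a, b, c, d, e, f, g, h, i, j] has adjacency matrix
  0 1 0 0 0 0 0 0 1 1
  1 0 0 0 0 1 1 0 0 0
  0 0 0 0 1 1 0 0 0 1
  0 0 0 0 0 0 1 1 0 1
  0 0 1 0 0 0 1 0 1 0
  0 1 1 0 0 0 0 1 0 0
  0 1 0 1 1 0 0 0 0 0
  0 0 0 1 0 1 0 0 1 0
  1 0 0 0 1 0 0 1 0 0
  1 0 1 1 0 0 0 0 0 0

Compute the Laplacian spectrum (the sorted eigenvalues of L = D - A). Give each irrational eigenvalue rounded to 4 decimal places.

Reading degrees in the order [a, b, c, d, e, f, g, h, i, j] gives [3, 3, 3, 3, 3, 3, 3, 3, 3, 3]; set D = diag(3, 3, 3, 3, 3, 3, 3, 3, 3, 3) and form L = D - A. Since every row of L sums to 0, the all-ones vector is in the kernel and 0 is an eigenvalue. There is one zero in the spectrum, matching the 1 component.

[0, 2, 2, 2, 2, 2, 5, 5, 5, 5]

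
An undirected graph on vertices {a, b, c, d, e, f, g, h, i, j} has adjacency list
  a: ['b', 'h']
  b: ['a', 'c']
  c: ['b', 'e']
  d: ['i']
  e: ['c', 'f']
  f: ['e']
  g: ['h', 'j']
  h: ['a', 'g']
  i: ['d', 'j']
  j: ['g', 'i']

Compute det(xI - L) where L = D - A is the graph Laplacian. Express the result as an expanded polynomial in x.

Each diagonal entry of L is the vertex degree and each off-diagonal entry is -1 where an edge is present, 0 otherwise; in the order [a, b, c, d, e, f, g, h, i, j] the diagonal is [2, 2, 2, 1, 2, 1, 2, 2, 2, 2]. Computing det(xI - L) by cofactor expansion (or equivalently via sum-over-permutations) gives x^10 - 18x^9 + 136x^8 - 560x^7 + 1365x^6 - 2002x^5 + 1716x^4 - 792x^3 + 165x^2 - 10x. Since p(0) = det(-L) = 0, x divides p(x). There is one zero in the spectrum, matching the 1 component. The eigenvalues sum to 18, which equals trace(L) = 2|E|.

x^10 - 18x^9 + 136x^8 - 560x^7 + 1365x^6 - 2002x^5 + 1716x^4 - 792x^3 + 165x^2 - 10x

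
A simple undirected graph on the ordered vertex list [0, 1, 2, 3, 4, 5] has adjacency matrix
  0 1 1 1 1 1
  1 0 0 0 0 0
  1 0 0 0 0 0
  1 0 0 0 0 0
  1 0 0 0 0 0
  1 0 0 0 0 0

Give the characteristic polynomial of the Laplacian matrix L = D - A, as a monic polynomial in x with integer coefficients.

x^6 - 10x^5 + 30x^4 - 40x^3 + 25x^2 - 6x

With the vertex order [0, 1, 2, 3, 4, 5], the degrees are [5, 1, 1, 1, 1, 1], giving D = diag(5, 1, 1, 1, 1, 1) and L = D - A. L has integer entries, so p(x) = det(xI - L) has integer coefficients. Expanding the determinant yields x^6 - 10x^5 + 30x^4 - 40x^3 + 25x^2 - 6x. Since p(0) = det(-L) = 0, x divides p(x). The eigenvalues sum to 10, which equals trace(L) = 2|E|.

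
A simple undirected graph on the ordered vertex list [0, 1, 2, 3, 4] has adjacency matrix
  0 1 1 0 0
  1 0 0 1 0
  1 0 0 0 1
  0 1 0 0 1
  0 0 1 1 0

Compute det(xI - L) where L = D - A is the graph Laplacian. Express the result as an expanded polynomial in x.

x^5 - 10x^4 + 35x^3 - 50x^2 + 25x

Reading degrees in the order [0, 1, 2, 3, 4] gives [2, 2, 2, 2, 2]; set D = diag(2, 2, 2, 2, 2) and form L = D - A. L has integer entries, so p(x) = det(xI - L) has integer coefficients. Expanding the determinant yields x^5 - 10x^4 + 35x^3 - 50x^2 + 25x. Since p(0) = det(-L) = 0, x divides p(x).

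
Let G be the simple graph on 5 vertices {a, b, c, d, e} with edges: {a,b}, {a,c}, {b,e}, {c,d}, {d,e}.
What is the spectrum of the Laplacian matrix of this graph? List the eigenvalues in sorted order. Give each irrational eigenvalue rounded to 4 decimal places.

With the vertex order [a, b, c, d, e], the degrees are [2, 2, 2, 2, 2], giving D = diag(2, 2, 2, 2, 2) and L = D - A. Since every row of L sums to 0, the all-ones vector is in the kernel and 0 is an eigenvalue. The single zero eigenvalue shows the graph is connected.

[0, 1.3820, 1.3820, 3.6180, 3.6180]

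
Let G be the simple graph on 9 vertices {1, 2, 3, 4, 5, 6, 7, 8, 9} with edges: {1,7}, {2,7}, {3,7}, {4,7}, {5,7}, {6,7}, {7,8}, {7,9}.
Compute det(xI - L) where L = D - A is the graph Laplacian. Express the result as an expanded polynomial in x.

With the vertex order [1, 2, 3, 4, 5, 6, 7, 8, 9], the degrees are [1, 1, 1, 1, 1, 1, 8, 1, 1], giving D = diag(1, 1, 1, 1, 1, 1, 8, 1, 1) and L = D - A. L has integer entries, so p(x) = det(xI - L) has integer coefficients. Expanding the determinant yields x^9 - 16x^8 + 84x^7 - 224x^6 + 350x^5 - 336x^4 + 196x^3 - 64x^2 + 9x. The coefficient of x^8 equals -trace(L) = -16, matching the sum of degrees. By the matrix-tree theorem the graph has (1/9) * product of the nonzero eigenvalues = 1 spanning tree. The largest eigenvalue, 9, is at most the vertex count 9.

x^9 - 16x^8 + 84x^7 - 224x^6 + 350x^5 - 336x^4 + 196x^3 - 64x^2 + 9x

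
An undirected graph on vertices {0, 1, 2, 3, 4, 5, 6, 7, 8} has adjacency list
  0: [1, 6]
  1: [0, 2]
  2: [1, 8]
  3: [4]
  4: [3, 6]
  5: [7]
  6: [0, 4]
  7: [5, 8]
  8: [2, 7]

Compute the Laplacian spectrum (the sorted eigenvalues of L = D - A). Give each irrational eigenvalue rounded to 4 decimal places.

[0, 0.1206, 0.4679, 1, 1.6527, 2.3473, 3, 3.5321, 3.8794]

Each diagonal entry of L is the vertex degree and each off-diagonal entry is -1 where an edge is present, 0 otherwise; in the order [0, 1, 2, 3, 4, 5, 6, 7, 8] the diagonal is [2, 2, 2, 1, 2, 1, 2, 2, 2]. Since every row of L sums to 0, the all-ones vector is in the kernel and 0 is an eigenvalue. The single zero eigenvalue shows the graph is connected. There is one zero in the spectrum, matching the 1 component. The eigenvalues sum to 16, which equals trace(L) = 2|E|.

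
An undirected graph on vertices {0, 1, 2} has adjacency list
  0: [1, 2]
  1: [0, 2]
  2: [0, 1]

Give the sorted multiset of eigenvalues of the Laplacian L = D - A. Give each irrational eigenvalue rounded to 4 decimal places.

[0, 3, 3]

Each diagonal entry of L is the vertex degree and each off-diagonal entry is -1 where an edge is present, 0 otherwise; in the order [0, 1, 2] the diagonal is [2, 2, 2]. Diagonalising L (or applying a numerical eigensolver to the 3x3 matrix) gives the spectrum above. By the matrix-tree theorem the graph has (1/3) * product of the nonzero eigenvalues = 3 spanning trees.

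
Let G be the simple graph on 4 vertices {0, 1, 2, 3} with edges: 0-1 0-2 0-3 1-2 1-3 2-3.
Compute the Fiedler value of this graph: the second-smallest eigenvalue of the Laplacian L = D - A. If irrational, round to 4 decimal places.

4

With the vertex order [0, 1, 2, 3], the degrees are [3, 3, 3, 3], giving D = diag(3, 3, 3, 3) and L = D - A. The sorted Laplacian eigenvalues are [0, 4, 4, 4]; the algebraic connectivity is the second entry, 4. The largest eigenvalue, 4, is at most the vertex count 4. By the matrix-tree theorem the graph has (1/4) * product of the nonzero eigenvalues = 16 spanning trees.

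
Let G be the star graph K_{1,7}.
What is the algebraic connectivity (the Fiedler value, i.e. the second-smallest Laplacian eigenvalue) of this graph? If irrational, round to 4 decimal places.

The graph has 8 vertices and degree multiset [7, 1, 1, 1, 1, 1, 1, 1]; D is the diagonal matrix of degrees and L = D - A. The sorted Laplacian eigenvalues are [0, 1, 1, 1, 1, 1, 1, 8]; the algebraic connectivity is the second entry, 1. By the matrix-tree theorem the graph has (1/8) * product of the nonzero eigenvalues = 1 spanning tree.

1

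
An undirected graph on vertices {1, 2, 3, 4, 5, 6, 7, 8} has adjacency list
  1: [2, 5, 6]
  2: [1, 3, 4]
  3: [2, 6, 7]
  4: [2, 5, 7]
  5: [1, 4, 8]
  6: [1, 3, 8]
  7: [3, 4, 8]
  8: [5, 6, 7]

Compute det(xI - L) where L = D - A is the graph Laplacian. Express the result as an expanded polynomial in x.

Each diagonal entry of L is the vertex degree and each off-diagonal entry is -1 where an edge is present, 0 otherwise; in the order [1, 2, 3, 4, 5, 6, 7, 8] the diagonal is [3, 3, 3, 3, 3, 3, 3, 3]. L has integer entries, so p(x) = det(xI - L) has integer coefficients. Expanding the determinant yields x^8 - 24x^7 + 240x^6 - 1296x^5 + 4080x^4 - 7488x^3 + 7424x^2 - 3072x. Since p(0) = det(-L) = 0, x divides p(x). The eigenvalues sum to 24, which equals trace(L) = 2|E|. The largest eigenvalue, 6, is at most the vertex count 8.

x^8 - 24x^7 + 240x^6 - 1296x^5 + 4080x^4 - 7488x^3 + 7424x^2 - 3072x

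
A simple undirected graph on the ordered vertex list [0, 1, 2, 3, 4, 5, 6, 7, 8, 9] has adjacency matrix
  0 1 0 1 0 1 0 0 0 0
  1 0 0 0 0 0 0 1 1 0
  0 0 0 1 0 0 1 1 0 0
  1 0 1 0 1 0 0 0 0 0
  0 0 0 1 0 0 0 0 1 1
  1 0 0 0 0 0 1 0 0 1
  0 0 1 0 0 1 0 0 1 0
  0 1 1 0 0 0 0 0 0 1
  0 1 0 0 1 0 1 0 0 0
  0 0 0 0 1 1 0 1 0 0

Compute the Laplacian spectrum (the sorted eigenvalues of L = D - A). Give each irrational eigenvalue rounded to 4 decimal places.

With the vertex order [0, 1, 2, 3, 4, 5, 6, 7, 8, 9], the degrees are [3, 3, 3, 3, 3, 3, 3, 3, 3, 3], giving D = diag(3, 3, 3, 3, 3, 3, 3, 3, 3, 3) and L = D - A. Diagonalising L (or applying a numerical eigensolver to the 10x10 matrix) gives the spectrum above. The single zero eigenvalue shows the graph is connected. By the matrix-tree theorem the graph has (1/10) * product of the nonzero eigenvalues = 2000 spanning trees.

[0, 2, 2, 2, 2, 2, 5, 5, 5, 5]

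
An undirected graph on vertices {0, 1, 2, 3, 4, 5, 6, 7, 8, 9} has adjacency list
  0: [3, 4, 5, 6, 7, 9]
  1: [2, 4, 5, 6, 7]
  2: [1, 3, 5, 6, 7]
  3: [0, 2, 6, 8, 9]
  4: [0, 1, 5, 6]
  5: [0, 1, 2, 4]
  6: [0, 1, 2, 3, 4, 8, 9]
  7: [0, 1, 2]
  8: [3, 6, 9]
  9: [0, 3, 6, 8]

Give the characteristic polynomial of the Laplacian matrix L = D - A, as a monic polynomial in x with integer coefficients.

Each diagonal entry of L is the vertex degree and each off-diagonal entry is -1 where an edge is present, 0 otherwise; in the order [0, 1, 2, 3, 4, 5, 6, 7, 8, 9] the diagonal is [6, 5, 5, 5, 4, 4, 7, 3, 3, 4]. L has integer entries, so p(x) = det(xI - L) has integer coefficients. Expanding the determinant yields x^10 - 46x^9 + 922x^8 - 10556x^7 + 75964x^6 - 355640x^5 + 1080443x^4 - 2046894x^3 + 2183862x^2 - 992960x. The coefficient of x^9 equals -trace(L) = -46, matching the sum of degrees.

x^10 - 46x^9 + 922x^8 - 10556x^7 + 75964x^6 - 355640x^5 + 1080443x^4 - 2046894x^3 + 2183862x^2 - 992960x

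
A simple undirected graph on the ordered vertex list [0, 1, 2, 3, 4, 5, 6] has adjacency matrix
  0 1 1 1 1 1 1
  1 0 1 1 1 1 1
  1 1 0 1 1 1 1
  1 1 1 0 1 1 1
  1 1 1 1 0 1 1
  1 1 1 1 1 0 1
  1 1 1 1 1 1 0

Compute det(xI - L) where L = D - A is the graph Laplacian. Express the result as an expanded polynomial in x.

x^7 - 42x^6 + 735x^5 - 6860x^4 + 36015x^3 - 100842x^2 + 117649x

Reading degrees in the order [0, 1, 2, 3, 4, 5, 6] gives [6, 6, 6, 6, 6, 6, 6]; set D = diag(6, 6, 6, 6, 6, 6, 6) and form L = D - A. Computing det(xI - L) by cofactor expansion (or equivalently via sum-over-permutations) gives x^7 - 42x^6 + 735x^5 - 6860x^4 + 36015x^3 - 100842x^2 + 117649x. The coefficient of x^6 equals -trace(L) = -42, matching the sum of degrees. By the matrix-tree theorem the graph has (1/7) * product of the nonzero eigenvalues = 16807 spanning trees. There is one zero in the spectrum, matching the 1 component.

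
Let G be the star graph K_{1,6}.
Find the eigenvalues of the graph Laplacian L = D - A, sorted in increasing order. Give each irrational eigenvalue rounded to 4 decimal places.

[0, 1, 1, 1, 1, 1, 7]

The graph has 7 vertices and degree multiset [6, 1, 1, 1, 1, 1, 1]; D is the diagonal matrix of degrees and L = D - A. Diagonalising L (or applying a numerical eigensolver to the 7x7 matrix) gives the spectrum above. The largest eigenvalue, 7, is at most the vertex count 7. The eigenvalues sum to 12, which equals trace(L) = 2|E|.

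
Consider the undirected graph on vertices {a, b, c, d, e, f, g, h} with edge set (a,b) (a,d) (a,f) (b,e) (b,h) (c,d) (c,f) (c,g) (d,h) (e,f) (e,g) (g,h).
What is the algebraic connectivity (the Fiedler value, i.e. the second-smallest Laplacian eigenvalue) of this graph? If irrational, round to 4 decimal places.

With the vertex order [a, b, c, d, e, f, g, h], the degrees are [3, 3, 3, 3, 3, 3, 3, 3], giving D = diag(3, 3, 3, 3, 3, 3, 3, 3) and L = D - A. Computing the eigenvalues of L and sorting gives [0, 2, 2, 2, 4, 4, 4, 6]. The Fiedler value lambda_2 = 2 is strictly positive, so the graph is connected.

2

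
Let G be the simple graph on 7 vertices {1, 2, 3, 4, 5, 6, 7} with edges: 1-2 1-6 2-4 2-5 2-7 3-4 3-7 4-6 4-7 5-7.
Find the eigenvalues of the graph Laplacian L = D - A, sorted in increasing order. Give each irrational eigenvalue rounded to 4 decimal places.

[0, 1.0878, 1.6228, 2.7261, 3.7135, 5.1987, 5.6511]

Reading degrees in the order [1, 2, 3, 4, 5, 6, 7] gives [2, 4, 2, 4, 2, 2, 4]; set D = diag(2, 4, 2, 4, 2, 2, 4) and form L = D - A. Diagonalising L (or applying a numerical eigensolver to the 7x7 matrix) gives the spectrum above. The eigenvalues sum to 20, which equals trace(L) = 2|E|.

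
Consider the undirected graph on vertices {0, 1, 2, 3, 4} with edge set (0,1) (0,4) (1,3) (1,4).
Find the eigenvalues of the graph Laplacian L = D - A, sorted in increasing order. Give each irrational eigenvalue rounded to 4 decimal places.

Each diagonal entry of L is the vertex degree and each off-diagonal entry is -1 where an edge is present, 0 otherwise; in the order [0, 1, 2, 3, 4] the diagonal is [2, 3, 0, 1, 2]. Since every row of L sums to 0, the all-ones vector is in the kernel and 0 is an eigenvalue. The 2 zero eigenvalues correspond to the 2 connected components. The largest eigenvalue, 4, is at most the vertex count 5.

[0, 0, 1, 3, 4]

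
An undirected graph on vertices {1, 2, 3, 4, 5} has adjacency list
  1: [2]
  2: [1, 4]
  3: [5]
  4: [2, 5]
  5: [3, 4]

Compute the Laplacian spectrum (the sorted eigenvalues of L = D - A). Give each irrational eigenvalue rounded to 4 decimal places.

Reading degrees in the order [1, 2, 3, 4, 5] gives [1, 2, 1, 2, 2]; set D = diag(1, 2, 1, 2, 2) and form L = D - A. The multiplicity of 0 as a Laplacian eigenvalue equals the number of connected components. The single zero eigenvalue shows the graph is connected. The eigenvalues sum to 8, which equals trace(L) = 2|E|.

[0, 0.3820, 1.3820, 2.6180, 3.6180]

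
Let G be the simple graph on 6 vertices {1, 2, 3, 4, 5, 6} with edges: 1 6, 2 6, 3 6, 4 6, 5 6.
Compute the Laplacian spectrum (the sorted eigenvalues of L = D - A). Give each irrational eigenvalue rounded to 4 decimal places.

[0, 1, 1, 1, 1, 6]

With the vertex order [1, 2, 3, 4, 5, 6], the degrees are [1, 1, 1, 1, 1, 5], giving D = diag(1, 1, 1, 1, 1, 5) and L = D - A. The multiplicity of 0 as a Laplacian eigenvalue equals the number of connected components. By the matrix-tree theorem the graph has (1/6) * product of the nonzero eigenvalues = 1 spanning tree. The largest eigenvalue, 6, is at most the vertex count 6.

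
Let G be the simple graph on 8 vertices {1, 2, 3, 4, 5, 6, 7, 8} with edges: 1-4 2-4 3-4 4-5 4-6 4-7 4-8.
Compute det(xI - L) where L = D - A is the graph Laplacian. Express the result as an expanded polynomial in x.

Each diagonal entry of L is the vertex degree and each off-diagonal entry is -1 where an edge is present, 0 otherwise; in the order [1, 2, 3, 4, 5, 6, 7, 8] the diagonal is [1, 1, 1, 7, 1, 1, 1, 1]. L has integer entries, so p(x) = det(xI - L) has integer coefficients. Expanding the determinant yields x^8 - 14x^7 + 63x^6 - 140x^5 + 175x^4 - 126x^3 + 49x^2 - 8x. The coefficient of x^7 equals -trace(L) = -14, matching the sum of degrees. By the matrix-tree theorem the graph has (1/8) * product of the nonzero eigenvalues = 1 spanning tree.

x^8 - 14x^7 + 63x^6 - 140x^5 + 175x^4 - 126x^3 + 49x^2 - 8x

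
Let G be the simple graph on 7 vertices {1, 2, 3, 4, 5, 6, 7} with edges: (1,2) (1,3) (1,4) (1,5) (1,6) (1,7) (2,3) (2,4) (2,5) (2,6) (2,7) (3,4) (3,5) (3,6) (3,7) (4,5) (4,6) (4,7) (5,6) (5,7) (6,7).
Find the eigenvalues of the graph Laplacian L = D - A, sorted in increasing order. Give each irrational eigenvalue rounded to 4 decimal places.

Each diagonal entry of L is the vertex degree and each off-diagonal entry is -1 where an edge is present, 0 otherwise; in the order [1, 2, 3, 4, 5, 6, 7] the diagonal is [6, 6, 6, 6, 6, 6, 6]. L is symmetric positive semidefinite, so every eigenvalue is real and nonnegative. The single zero eigenvalue shows the graph is connected. By the matrix-tree theorem the graph has (1/7) * product of the nonzero eigenvalues = 16807 spanning trees.

[0, 7, 7, 7, 7, 7, 7]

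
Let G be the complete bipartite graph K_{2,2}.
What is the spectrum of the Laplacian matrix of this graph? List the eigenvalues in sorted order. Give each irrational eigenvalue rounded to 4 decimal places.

[0, 2, 2, 4]

The graph has 4 vertices and degree multiset [2, 2, 2, 2]; D is the diagonal matrix of degrees and L = D - A. Diagonalising L (or applying a numerical eigensolver to the 4x4 matrix) gives the spectrum above. The single zero eigenvalue shows the graph is connected. The largest eigenvalue, 4, is at most the vertex count 4.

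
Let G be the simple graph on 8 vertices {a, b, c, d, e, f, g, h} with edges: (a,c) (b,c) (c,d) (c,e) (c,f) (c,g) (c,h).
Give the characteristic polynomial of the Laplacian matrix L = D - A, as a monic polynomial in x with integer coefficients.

Each diagonal entry of L is the vertex degree and each off-diagonal entry is -1 where an edge is present, 0 otherwise; in the order [a, b, c, d, e, f, g, h] the diagonal is [1, 1, 7, 1, 1, 1, 1, 1]. Computing det(xI - L) by cofactor expansion (or equivalently via sum-over-permutations) gives x^8 - 14x^7 + 63x^6 - 140x^5 + 175x^4 - 126x^3 + 49x^2 - 8x. The constant term is 0 because L is singular (the all-ones vector lies in its kernel). The largest eigenvalue, 8, is at most the vertex count 8. The eigenvalues sum to 14, which equals trace(L) = 2|E|.

x^8 - 14x^7 + 63x^6 - 140x^5 + 175x^4 - 126x^3 + 49x^2 - 8x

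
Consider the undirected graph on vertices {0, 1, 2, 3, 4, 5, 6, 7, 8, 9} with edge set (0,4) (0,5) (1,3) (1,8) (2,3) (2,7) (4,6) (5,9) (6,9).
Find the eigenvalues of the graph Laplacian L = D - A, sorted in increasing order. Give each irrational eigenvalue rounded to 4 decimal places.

With the vertex order [0, 1, 2, 3, 4, 5, 6, 7, 8, 9], the degrees are [2, 2, 2, 2, 2, 2, 2, 1, 1, 2], giving D = diag(2, 2, 2, 2, 2, 2, 2, 1, 1, 2) and L = D - A. The multiplicity of 0 as a Laplacian eigenvalue equals the number of connected components. The 2 zero eigenvalues correspond to the 2 connected components. There are 2 zeros in the spectrum, matching the 2 components. The largest eigenvalue, 3.6180, is at most the vertex count 10.

[0, 0, 0.3820, 1.3820, 1.3820, 1.3820, 2.6180, 3.6180, 3.6180, 3.6180]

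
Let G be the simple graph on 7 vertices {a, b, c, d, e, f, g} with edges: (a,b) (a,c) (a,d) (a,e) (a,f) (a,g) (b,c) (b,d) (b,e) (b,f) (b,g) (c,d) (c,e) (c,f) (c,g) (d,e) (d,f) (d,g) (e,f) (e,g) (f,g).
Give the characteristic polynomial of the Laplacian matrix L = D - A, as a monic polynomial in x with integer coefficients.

With the vertex order [a, b, c, d, e, f, g], the degrees are [6, 6, 6, 6, 6, 6, 6], giving D = diag(6, 6, 6, 6, 6, 6, 6) and L = D - A. L has integer entries, so p(x) = det(xI - L) has integer coefficients. Expanding the determinant yields x^7 - 42x^6 + 735x^5 - 6860x^4 + 36015x^3 - 100842x^2 + 117649x. Since p(0) = det(-L) = 0, x divides p(x).

x^7 - 42x^6 + 735x^5 - 6860x^4 + 36015x^3 - 100842x^2 + 117649x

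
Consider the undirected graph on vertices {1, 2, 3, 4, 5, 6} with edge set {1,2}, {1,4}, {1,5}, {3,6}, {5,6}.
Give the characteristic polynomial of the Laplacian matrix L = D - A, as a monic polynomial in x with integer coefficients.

Each diagonal entry of L is the vertex degree and each off-diagonal entry is -1 where an edge is present, 0 otherwise; in the order [1, 2, 3, 4, 5, 6] the diagonal is [3, 1, 1, 1, 2, 2]. Computing det(xI - L) by cofactor expansion (or equivalently via sum-over-permutations) gives x^6 - 10x^5 + 35x^4 - 52x^3 + 32x^2 - 6x. The coefficient of x^5 equals -trace(L) = -10, matching the sum of degrees.

x^6 - 10x^5 + 35x^4 - 52x^3 + 32x^2 - 6x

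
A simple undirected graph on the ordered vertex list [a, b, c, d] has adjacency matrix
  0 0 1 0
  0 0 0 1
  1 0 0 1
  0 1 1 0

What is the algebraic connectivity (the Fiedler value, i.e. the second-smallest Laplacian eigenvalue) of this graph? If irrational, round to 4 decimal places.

Each diagonal entry of L is the vertex degree and each off-diagonal entry is -1 where an edge is present, 0 otherwise; in the order [a, b, c, d] the diagonal is [1, 1, 2, 2]. The smallest Laplacian eigenvalue is always 0. The next one, lambda_2 = 0.5858, measures how hard the graph is to disconnect: larger values mean better connectivity.

0.5858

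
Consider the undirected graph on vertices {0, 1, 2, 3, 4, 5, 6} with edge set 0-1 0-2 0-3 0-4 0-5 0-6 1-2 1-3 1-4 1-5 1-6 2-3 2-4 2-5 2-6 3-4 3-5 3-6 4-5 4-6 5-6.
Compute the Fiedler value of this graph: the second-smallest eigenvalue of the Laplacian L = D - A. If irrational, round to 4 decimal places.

7

With the vertex order [0, 1, 2, 3, 4, 5, 6], the degrees are [6, 6, 6, 6, 6, 6, 6], giving D = diag(6, 6, 6, 6, 6, 6, 6) and L = D - A. Computing the eigenvalues of L and sorting gives [0, 7, 7, 7, 7, 7, 7]. The Fiedler value lambda_2 = 7 is strictly positive, so the graph is connected. The eigenvalues sum to 42, which equals trace(L) = 2|E|.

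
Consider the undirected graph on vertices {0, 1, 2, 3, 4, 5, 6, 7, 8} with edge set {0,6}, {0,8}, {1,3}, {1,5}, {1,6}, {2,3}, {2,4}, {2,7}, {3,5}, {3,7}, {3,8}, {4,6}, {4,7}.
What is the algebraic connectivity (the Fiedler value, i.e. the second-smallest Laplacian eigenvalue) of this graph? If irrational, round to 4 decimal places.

0.9549

Each diagonal entry of L is the vertex degree and each off-diagonal entry is -1 where an edge is present, 0 otherwise; in the order [0, 1, 2, 3, 4, 5, 6, 7, 8] the diagonal is [2, 3, 3, 5, 3, 2, 3, 3, 2]. The sorted Laplacian eigenvalues are [0, 0.9549, 1.2103, 1.8981, 3.1915, 3.6429, 4, 4.8681, 6.2343]; the algebraic connectivity is the second entry, 0.9549. There is one zero in the spectrum, matching the 1 component. By the matrix-tree theorem the graph has (1/9) * product of the nonzero eigenvalues = 344 spanning trees.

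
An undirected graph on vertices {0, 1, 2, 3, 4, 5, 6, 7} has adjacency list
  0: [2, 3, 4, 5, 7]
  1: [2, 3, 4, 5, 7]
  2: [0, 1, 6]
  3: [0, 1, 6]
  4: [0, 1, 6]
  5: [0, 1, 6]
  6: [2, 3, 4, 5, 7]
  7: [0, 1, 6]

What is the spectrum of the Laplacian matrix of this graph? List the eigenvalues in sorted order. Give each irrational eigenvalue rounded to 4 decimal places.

With the vertex order [0, 1, 2, 3, 4, 5, 6, 7], the degrees are [5, 5, 3, 3, 3, 3, 5, 3], giving D = diag(5, 5, 3, 3, 3, 3, 5, 3) and L = D - A. Diagonalising L (or applying a numerical eigensolver to the 8x8 matrix) gives the spectrum above. The single zero eigenvalue shows the graph is connected. The eigenvalues sum to 30, which equals trace(L) = 2|E|.

[0, 3, 3, 3, 3, 5, 5, 8]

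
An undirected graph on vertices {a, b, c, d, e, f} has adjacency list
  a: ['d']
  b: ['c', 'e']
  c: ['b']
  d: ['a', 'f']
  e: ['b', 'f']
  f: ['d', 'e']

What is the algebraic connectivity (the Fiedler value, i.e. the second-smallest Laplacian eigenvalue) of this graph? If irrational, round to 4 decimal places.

Each diagonal entry of L is the vertex degree and each off-diagonal entry is -1 where an edge is present, 0 otherwise; in the order [a, b, c, d, e, f] the diagonal is [1, 2, 1, 2, 2, 2]. The smallest Laplacian eigenvalue is always 0. The next one, lambda_2 = 0.2679, measures how hard the graph is to disconnect: larger values mean better connectivity.

0.2679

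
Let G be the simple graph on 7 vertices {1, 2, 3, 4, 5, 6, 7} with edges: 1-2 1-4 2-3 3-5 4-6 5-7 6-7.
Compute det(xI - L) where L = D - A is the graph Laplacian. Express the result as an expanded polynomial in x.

Each diagonal entry of L is the vertex degree and each off-diagonal entry is -1 where an edge is present, 0 otherwise; in the order [1, 2, 3, 4, 5, 6, 7] the diagonal is [2, 2, 2, 2, 2, 2, 2]. Computing det(xI - L) by cofactor expansion (or equivalently via sum-over-permutations) gives x^7 - 14x^6 + 77x^5 - 210x^4 + 294x^3 - 196x^2 + 49x. Since p(0) = det(-L) = 0, x divides p(x). The eigenvalues sum to 14, which equals trace(L) = 2|E|.

x^7 - 14x^6 + 77x^5 - 210x^4 + 294x^3 - 196x^2 + 49x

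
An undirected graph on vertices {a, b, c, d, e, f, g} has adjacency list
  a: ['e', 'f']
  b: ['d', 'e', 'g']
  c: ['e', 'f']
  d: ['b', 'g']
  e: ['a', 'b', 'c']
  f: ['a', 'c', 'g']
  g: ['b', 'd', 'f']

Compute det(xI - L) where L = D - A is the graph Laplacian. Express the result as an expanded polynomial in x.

x^7 - 18x^6 + 129x^5 - 468x^4 + 899x^3 - 856x^2 + 308x

With the vertex order [a, b, c, d, e, f, g], the degrees are [2, 3, 2, 2, 3, 3, 3], giving D = diag(2, 3, 2, 2, 3, 3, 3) and L = D - A. L has integer entries, so p(x) = det(xI - L) has integer coefficients. Expanding the determinant yields x^7 - 18x^6 + 129x^5 - 468x^4 + 899x^3 - 856x^2 + 308x. The coefficient of x^6 equals -trace(L) = -18, matching the sum of degrees. The largest eigenvalue, 4.8608, is at most the vertex count 7.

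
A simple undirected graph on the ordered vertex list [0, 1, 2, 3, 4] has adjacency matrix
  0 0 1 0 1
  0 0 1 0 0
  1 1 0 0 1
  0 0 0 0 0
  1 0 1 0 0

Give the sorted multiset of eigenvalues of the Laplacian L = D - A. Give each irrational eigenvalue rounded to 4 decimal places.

Each diagonal entry of L is the vertex degree and each off-diagonal entry is -1 where an edge is present, 0 otherwise; in the order [0, 1, 2, 3, 4] the diagonal is [2, 1, 3, 0, 2]. Since every row of L sums to 0, the all-ones vector is in the kernel and 0 is an eigenvalue. The 2 zero eigenvalues correspond to the 2 connected components. The eigenvalues sum to 8, which equals trace(L) = 2|E|. There are 2 zeros in the spectrum, matching the 2 components.

[0, 0, 1, 3, 4]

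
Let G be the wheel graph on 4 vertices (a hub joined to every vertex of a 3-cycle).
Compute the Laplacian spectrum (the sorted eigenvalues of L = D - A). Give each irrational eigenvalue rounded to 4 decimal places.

[0, 4, 4, 4]

The graph has 4 vertices and degree multiset [3, 3, 3, 3]; D is the diagonal matrix of degrees and L = D - A. L is symmetric positive semidefinite, so every eigenvalue is real and nonnegative. There is one zero in the spectrum, matching the 1 component.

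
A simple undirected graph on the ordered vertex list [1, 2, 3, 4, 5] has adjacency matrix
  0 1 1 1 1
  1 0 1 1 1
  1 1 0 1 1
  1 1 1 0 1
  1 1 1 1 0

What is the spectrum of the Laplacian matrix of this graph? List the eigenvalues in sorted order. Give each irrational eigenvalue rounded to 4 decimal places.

Each diagonal entry of L is the vertex degree and each off-diagonal entry is -1 where an edge is present, 0 otherwise; in the order [1, 2, 3, 4, 5] the diagonal is [4, 4, 4, 4, 4]. Diagonalising L (or applying a numerical eigensolver to the 5x5 matrix) gives the spectrum above. The largest eigenvalue, 5, is at most the vertex count 5.

[0, 5, 5, 5, 5]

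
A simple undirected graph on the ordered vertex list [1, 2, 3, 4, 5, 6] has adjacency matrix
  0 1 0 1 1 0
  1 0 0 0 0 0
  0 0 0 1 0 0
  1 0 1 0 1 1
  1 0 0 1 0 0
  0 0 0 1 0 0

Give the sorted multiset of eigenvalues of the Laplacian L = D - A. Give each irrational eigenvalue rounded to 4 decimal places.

[0, 0.6314, 1, 1.4738, 3.7877, 5.1071]

Each diagonal entry of L is the vertex degree and each off-diagonal entry is -1 where an edge is present, 0 otherwise; in the order [1, 2, 3, 4, 5, 6] the diagonal is [3, 1, 1, 4, 2, 1]. Diagonalising L (or applying a numerical eigensolver to the 6x6 matrix) gives the spectrum above. The eigenvalues sum to 12, which equals trace(L) = 2|E|.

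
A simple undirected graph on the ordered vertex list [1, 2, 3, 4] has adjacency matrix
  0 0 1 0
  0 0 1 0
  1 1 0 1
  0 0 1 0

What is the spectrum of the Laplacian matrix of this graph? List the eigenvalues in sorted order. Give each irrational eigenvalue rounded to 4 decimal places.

[0, 1, 1, 4]

Each diagonal entry of L is the vertex degree and each off-diagonal entry is -1 where an edge is present, 0 otherwise; in the order [1, 2, 3, 4] the diagonal is [1, 1, 3, 1]. Diagonalising L (or applying a numerical eigensolver to the 4x4 matrix) gives the spectrum above. There is one zero in the spectrum, matching the 1 component. The largest eigenvalue, 4, is at most the vertex count 4.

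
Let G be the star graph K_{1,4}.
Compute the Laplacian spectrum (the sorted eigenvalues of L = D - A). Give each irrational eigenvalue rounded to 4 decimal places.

The graph has 5 vertices and degree multiset [4, 1, 1, 1, 1]; D is the diagonal matrix of degrees and L = D - A. Since every row of L sums to 0, the all-ones vector is in the kernel and 0 is an eigenvalue. The largest eigenvalue, 5, is at most the vertex count 5.

[0, 1, 1, 1, 5]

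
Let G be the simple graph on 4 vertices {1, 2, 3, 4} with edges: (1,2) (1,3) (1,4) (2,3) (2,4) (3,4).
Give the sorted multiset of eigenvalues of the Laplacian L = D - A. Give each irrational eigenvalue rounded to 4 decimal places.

[0, 4, 4, 4]

Each diagonal entry of L is the vertex degree and each off-diagonal entry is -1 where an edge is present, 0 otherwise; in the order [1, 2, 3, 4] the diagonal is [3, 3, 3, 3]. L is symmetric positive semidefinite, so every eigenvalue is real and nonnegative. The single zero eigenvalue shows the graph is connected.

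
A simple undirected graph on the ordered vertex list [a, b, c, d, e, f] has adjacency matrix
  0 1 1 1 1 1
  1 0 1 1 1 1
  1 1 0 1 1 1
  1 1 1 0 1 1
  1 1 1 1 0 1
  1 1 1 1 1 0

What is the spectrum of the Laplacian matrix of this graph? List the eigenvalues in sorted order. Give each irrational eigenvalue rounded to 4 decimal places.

Each diagonal entry of L is the vertex degree and each off-diagonal entry is -1 where an edge is present, 0 otherwise; in the order [a, b, c, d, e, f] the diagonal is [5, 5, 5, 5, 5, 5]. L is symmetric positive semidefinite, so every eigenvalue is real and nonnegative. The eigenvalues sum to 30, which equals trace(L) = 2|E|.

[0, 6, 6, 6, 6, 6]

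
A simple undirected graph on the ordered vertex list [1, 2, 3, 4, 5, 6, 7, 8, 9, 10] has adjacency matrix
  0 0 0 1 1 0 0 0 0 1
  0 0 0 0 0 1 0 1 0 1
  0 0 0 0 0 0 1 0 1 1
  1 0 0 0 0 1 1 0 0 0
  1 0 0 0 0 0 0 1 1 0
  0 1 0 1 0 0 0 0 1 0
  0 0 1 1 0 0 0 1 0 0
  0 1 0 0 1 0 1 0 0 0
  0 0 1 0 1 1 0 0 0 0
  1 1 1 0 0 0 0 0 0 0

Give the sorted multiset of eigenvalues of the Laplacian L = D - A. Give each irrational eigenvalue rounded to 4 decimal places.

[0, 2, 2, 2, 2, 2, 5, 5, 5, 5]

Each diagonal entry of L is the vertex degree and each off-diagonal entry is -1 where an edge is present, 0 otherwise; in the order [1, 2, 3, 4, 5, 6, 7, 8, 9, 10] the diagonal is [3, 3, 3, 3, 3, 3, 3, 3, 3, 3]. Since every row of L sums to 0, the all-ones vector is in the kernel and 0 is an eigenvalue. The single zero eigenvalue shows the graph is connected. The largest eigenvalue, 5, is at most the vertex count 10.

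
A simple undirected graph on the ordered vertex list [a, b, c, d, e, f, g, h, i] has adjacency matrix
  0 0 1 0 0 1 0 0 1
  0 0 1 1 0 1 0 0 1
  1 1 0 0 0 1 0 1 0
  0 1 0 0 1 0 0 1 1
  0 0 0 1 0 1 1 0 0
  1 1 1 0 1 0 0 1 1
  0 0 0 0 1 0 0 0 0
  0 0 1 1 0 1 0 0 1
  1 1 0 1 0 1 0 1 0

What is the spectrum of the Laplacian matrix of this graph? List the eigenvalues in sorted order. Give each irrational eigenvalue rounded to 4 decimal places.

[0, 0.6689, 2.5422, 3.3572, 4, 4.0537, 5.3182, 6.6660, 7.3937]

Reading degrees in the order [a, b, c, d, e, f, g, h, i] gives [3, 4, 4, 4, 3, 6, 1, 4, 5]; set D = diag(3, 4, 4, 4, 3, 6, 1, 4, 5) and form L = D - A. Diagonalising L (or applying a numerical eigensolver to the 9x9 matrix) gives the spectrum above.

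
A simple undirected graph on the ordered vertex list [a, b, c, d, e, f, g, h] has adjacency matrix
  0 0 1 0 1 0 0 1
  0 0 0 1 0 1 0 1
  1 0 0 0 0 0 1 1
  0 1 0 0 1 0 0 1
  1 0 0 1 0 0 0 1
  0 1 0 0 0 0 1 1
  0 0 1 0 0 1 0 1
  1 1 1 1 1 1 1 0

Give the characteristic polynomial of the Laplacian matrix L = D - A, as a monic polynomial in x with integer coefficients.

Reading degrees in the order [a, b, c, d, e, f, g, h] gives [3, 3, 3, 3, 3, 3, 3, 7]; set D = diag(3, 3, 3, 3, 3, 3, 3, 7) and form L = D - A. Computing det(xI - L) by cofactor expansion (or equivalently via sum-over-permutations) gives x^8 - 28x^7 + 322x^6 - 1974x^5 + 6965x^4 - 14126x^3 + 15225x^2 - 6728x. The coefficient of x^7 equals -trace(L) = -28, matching the sum of degrees. By the matrix-tree theorem the graph has (1/8) * product of the nonzero eigenvalues = 841 spanning trees.

x^8 - 28x^7 + 322x^6 - 1974x^5 + 6965x^4 - 14126x^3 + 15225x^2 - 6728x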